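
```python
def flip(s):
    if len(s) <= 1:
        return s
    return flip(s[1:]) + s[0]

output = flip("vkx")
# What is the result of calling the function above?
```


flip("vkx")
= flip("kx") + "v"
= flip("x") + "k" + "v"
= "x" + "k" + "v"
= "xkv"


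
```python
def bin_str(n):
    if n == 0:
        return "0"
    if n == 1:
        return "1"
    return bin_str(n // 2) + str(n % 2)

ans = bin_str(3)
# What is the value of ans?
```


bin_str(3)
= bin_str(1) + "1"
= "1" + "1"
= "11"


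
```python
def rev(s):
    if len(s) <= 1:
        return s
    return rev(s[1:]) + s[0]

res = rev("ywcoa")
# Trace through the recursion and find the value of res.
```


rev("ywcoa")
= rev("wcoa") + "y"
= rev("coa") + "w" + "y"
= rev("oa") + "c" + "w" + "y"
= rev("a") + "o" + "c" + "w" + "y"
= "a" + "o" + "c" + "w" + "y"
= "aocwy"


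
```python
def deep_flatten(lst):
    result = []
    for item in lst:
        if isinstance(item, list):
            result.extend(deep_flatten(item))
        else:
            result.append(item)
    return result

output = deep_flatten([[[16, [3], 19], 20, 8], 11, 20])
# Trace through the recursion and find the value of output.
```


deep_flatten([[[16, [3], 19], 20, 8], 11, 20])
Processing each element:
  [[16, [3], 19], 20, 8] is a list -> deep_flatten recursively -> [16, 3, 19, 20, 8]
  11 is not a list -> append 11
  20 is not a list -> append 20
= [16, 3, 19, 20, 8, 11, 20]


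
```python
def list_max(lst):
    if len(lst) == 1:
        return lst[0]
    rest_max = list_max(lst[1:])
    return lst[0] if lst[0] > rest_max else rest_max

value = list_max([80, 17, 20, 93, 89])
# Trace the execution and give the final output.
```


list_max([80, 17, 20, 93, 89])
= compare 80 with list_max([17, 20, 93, 89])
= compare 17 with list_max([20, 93, 89])
= compare 20 with list_max([93, 89])
= compare 93 with list_max([89])
Base: list_max([89]) = 89
compare 93 with 89: max = 93
compare 20 with 93: max = 93
compare 17 with 93: max = 93
compare 80 with 93: max = 93
= 93


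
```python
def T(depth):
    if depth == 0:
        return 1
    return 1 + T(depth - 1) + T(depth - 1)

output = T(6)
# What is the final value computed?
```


T(6)
= 1 + T(5) + T(5)
= 1 + 2 * T(5)
T(k) = 2^(k+1) - 1
T(0) = 1
T(1) = 3
T(2) = 7
T(3) = 15
T(4) = 31
T(6) = 2^7 - 1 = 127


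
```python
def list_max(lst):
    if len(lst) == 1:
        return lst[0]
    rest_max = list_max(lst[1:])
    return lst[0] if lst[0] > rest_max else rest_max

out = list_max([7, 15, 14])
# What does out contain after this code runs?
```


list_max([7, 15, 14])
= compare 7 with list_max([15, 14])
= compare 15 with list_max([14])
Base: list_max([14]) = 14
compare 15 with 14: max = 15
compare 7 with 15: max = 15
= 15


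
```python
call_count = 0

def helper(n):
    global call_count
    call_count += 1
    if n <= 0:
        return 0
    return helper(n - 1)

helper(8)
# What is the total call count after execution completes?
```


helper(8) calls helper(7) calls ... calls helper(0)
Total calls: 8 + 1 (for base case) = 9


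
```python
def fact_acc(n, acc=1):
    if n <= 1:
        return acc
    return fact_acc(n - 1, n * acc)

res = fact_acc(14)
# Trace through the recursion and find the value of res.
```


fact_acc(14, 1)
= fact_acc(13, 14 * 1) = fact_acc(13, 14)
= fact_acc(12, 13 * 14) = fact_acc(12, 182)
= fact_acc(11, 12 * 182) = fact_acc(11, 2184)
= fact_acc(10, 11 * 2184) = fact_acc(10, 24024)
= fact_acc(9, 10 * 24024) = fact_acc(9, 240240)
= fact_acc(8, 9 * 240240) = fact_acc(8, 2162160)
= fact_acc(7, 8 * 2162160) = fact_acc(7, 17297280)
= fact_acc(6, 7 * 17297280) = fact_acc(6, 121080960)
= fact_acc(5, 6 * 121080960) = fact_acc(5, 726485760)
= fact_acc(4, 5 * 726485760) = fact_acc(4, 3632428800)
= fact_acc(3, 4 * 3632428800) = fact_acc(3, 14529715200)
= fact_acc(2, 3 * 14529715200) = fact_acc(2, 43589145600)
= fact_acc(1, 2 * 43589145600) = fact_acc(1, 87178291200)
n <= 1, return acc = 87178291200


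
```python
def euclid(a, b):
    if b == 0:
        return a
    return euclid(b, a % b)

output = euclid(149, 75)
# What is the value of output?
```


euclid(149, 75)
= euclid(75, 149 % 75) = euclid(75, 74)
= euclid(74, 75 % 74) = euclid(74, 1)
= euclid(1, 74 % 1) = euclid(1, 0)
b == 0, return a = 1


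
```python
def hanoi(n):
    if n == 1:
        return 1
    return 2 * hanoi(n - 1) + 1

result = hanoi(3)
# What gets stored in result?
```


hanoi(3)
= 2 * hanoi(2) + 1
= 2 * (2 * hanoi(1) + 1) + 1
Now compute bottom-up:
hanoi(1) = 1
hanoi(2) = 2 * 1 + 1 = 3
hanoi(3) = 2 * 3 + 1 = 7
= 7


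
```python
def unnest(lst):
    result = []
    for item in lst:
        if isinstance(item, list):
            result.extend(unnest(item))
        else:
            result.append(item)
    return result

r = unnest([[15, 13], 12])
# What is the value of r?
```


unnest([[15, 13], 12])
Processing each element:
  [15, 13] is a list -> unnest recursively -> [15, 13]
  12 is not a list -> append 12
= [15, 13, 12]


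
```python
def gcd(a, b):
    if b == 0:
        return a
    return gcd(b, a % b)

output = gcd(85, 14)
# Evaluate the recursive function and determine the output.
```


gcd(85, 14)
= gcd(14, 85 % 14) = gcd(14, 1)
= gcd(1, 14 % 1) = gcd(1, 0)
b == 0, return a = 1


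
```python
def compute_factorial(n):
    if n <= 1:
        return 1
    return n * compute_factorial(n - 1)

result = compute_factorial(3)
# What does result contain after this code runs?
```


compute_factorial(3)
= 3 * compute_factorial(2)
= 3 * 2 * compute_factorial(1)
= 3 * 2 * 1
= 6


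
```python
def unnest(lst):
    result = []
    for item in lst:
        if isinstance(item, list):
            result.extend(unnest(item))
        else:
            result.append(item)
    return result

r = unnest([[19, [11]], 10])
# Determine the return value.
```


unnest([[19, [11]], 10])
Processing each element:
  [19, [11]] is a list -> unnest recursively -> [19, 11]
  10 is not a list -> append 10
= [19, 11, 10]


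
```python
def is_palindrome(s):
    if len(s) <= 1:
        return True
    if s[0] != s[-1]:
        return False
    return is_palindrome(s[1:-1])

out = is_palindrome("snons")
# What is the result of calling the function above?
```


is_palindrome("snons")
"snons": s[0]='s' == s[-1]='s' -> is_palindrome("non")
"non": s[0]='n' == s[-1]='n' -> is_palindrome("o")
"o": len <= 1 -> True
= True


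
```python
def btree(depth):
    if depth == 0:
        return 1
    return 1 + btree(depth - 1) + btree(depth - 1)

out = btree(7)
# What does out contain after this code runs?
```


btree(7)
= 1 + btree(6) + btree(6)
= 1 + 2 * btree(6)
btree(k) = 2^(k+1) - 1
btree(0) = 1
btree(1) = 3
btree(2) = 7
btree(3) = 15
btree(4) = 31
btree(7) = 2^8 - 1 = 255


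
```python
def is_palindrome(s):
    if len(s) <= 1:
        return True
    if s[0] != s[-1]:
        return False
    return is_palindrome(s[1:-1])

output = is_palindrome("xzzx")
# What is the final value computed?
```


is_palindrome("xzzx")
"xzzx": s[0]='x' == s[-1]='x' -> is_palindrome("zz")
"zz": s[0]='z' == s[-1]='z' -> is_palindrome("")
"": len <= 1 -> True
= True


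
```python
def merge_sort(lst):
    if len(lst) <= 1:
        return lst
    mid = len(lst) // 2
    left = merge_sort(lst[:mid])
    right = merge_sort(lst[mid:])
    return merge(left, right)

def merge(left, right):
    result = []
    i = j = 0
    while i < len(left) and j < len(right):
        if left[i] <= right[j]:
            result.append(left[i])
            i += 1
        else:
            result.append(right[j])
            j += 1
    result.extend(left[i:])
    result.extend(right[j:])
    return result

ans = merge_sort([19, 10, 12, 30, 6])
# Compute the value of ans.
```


merge_sort([19, 10, 12, 30, 6])
Split into [19, 10] and [12, 30, 6]
Left sorted: [10, 19]
Right sorted: [6, 12, 30]
Merge [10, 19] and [6, 12, 30]
= [6, 10, 12, 19, 30]


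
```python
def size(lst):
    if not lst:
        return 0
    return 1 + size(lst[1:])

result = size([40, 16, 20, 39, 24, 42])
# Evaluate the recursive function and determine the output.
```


size([40, 16, 20, 39, 24, 42])
= 1 + size([16, 20, 39, 24, 42])
= 1 + 1 + size([20, 39, 24, 42])
= 1 + 1 + 1 + size([39, 24, 42])
= 1 + 1 + 1 + 1 + size([24, 42])
= 1 + 1 + 1 + 1 + 1 + size([42])
= 1 + 1 + 1 + 1 + 1 + 1 + size([])
= 1 + 1 + 1 + 1 + 1 + 1 + 0
= 6


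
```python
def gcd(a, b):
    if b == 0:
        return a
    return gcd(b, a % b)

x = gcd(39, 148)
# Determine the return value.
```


gcd(39, 148)
= gcd(148, 39 % 148) = gcd(148, 39)
= gcd(39, 148 % 39) = gcd(39, 31)
= gcd(31, 39 % 31) = gcd(31, 8)
= gcd(8, 31 % 8) = gcd(8, 7)
= gcd(7, 8 % 7) = gcd(7, 1)
= gcd(1, 7 % 1) = gcd(1, 0)
b == 0, return a = 1


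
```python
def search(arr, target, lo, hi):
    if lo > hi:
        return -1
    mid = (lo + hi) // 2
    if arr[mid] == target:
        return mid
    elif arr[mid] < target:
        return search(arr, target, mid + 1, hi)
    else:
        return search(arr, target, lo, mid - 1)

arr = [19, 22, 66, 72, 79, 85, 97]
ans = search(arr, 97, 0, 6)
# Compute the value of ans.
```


search(arr, 97, 0, 6)
lo=0, hi=6, mid=3, arr[mid]=72
72 < 97, search right half
lo=4, hi=6, mid=5, arr[mid]=85
85 < 97, search right half
lo=6, hi=6, mid=6, arr[mid]=97
arr[6] == 97, found at index 6
= 6


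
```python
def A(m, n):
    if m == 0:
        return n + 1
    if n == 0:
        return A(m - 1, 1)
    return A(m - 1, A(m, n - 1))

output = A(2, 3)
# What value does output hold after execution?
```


A(2, 3)
= A(1, A(2, 2))
First compute A(2, 2) = 7
= A(1, 7)
= 9


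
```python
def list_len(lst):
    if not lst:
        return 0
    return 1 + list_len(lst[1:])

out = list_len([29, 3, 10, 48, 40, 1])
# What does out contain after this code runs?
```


list_len([29, 3, 10, 48, 40, 1])
= 1 + list_len([3, 10, 48, 40, 1])
= 1 + 1 + list_len([10, 48, 40, 1])
= 1 + 1 + 1 + list_len([48, 40, 1])
= 1 + 1 + 1 + 1 + list_len([40, 1])
= 1 + 1 + 1 + 1 + 1 + list_len([1])
= 1 + 1 + 1 + 1 + 1 + 1 + list_len([])
= 1 + 1 + 1 + 1 + 1 + 1 + 0
= 6


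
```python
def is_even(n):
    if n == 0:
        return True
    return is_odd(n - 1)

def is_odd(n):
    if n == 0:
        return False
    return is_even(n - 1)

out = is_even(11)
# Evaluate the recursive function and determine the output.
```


is_even(11)
= is_odd(10)
= is_even(9)
= is_odd(8)
= is_even(7)
= is_odd(6)
= is_even(5)
= is_odd(4)
= is_even(3)
= is_odd(2)
= is_even(1)
= is_odd(0)
n == 0: return False
= False


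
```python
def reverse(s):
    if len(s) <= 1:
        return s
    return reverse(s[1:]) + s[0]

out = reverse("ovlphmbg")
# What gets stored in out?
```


reverse("ovlphmbg")
= reverse("vlphmbg") + "o"
= reverse("lphmbg") + "v" + "o"
= reverse("phmbg") + "l" + "v" + "o"
= reverse("hmbg") + "p" + "l" + "v" + "o"
= reverse("mbg") + "h" + "p" + "l" + "v" + "o"
= reverse("bg") + "m" + "h" + "p" + "l" + "v" + "o"
= reverse("g") + "b" + "m" + "h" + "p" + "l" + "v" + "o"
= "g" + "b" + "m" + "h" + "p" + "l" + "v" + "o"
= "gbmhplvo"


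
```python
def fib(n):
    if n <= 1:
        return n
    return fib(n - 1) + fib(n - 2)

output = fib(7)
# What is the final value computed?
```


fib(7)
= fib(6) + fib(5)
= (fib(5) + fib(4)) + fib(5)
Computing bottom-up: fib(0)=0, fib(1)=1, fib(2)=1, fib(3)=2, fib(4)=3, fib(5)=5, fib(6)=8, fib(7)=13
= 13


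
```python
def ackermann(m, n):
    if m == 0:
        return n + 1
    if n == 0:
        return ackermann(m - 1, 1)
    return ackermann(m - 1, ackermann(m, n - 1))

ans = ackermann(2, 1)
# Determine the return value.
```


ackermann(2, 1)
= ackermann(1, ackermann(2, 0))
First compute ackermann(2, 0) = 3
= ackermann(1, 3)
= 5


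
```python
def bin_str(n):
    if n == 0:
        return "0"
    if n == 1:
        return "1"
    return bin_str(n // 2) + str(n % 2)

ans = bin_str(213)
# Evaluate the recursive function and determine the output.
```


bin_str(213)
= bin_str(106) + "1"
= bin_str(53) + "0" + "1"
= bin_str(26) + "1" + "0" + "1"
= bin_str(13) + "0" + "1" + "0" + "1"
= bin_str(6) + "1" + "0" + "1" + "0" + "1"
= bin_str(3) + "0" + "1" + "0" + "1" + "0" + "1"
= bin_str(1) + "1" + "0" + "1" + "0" + "1" + "0" + "1"
= "1" + "1" + "0" + "1" + "0" + "1" + "0" + "1"
= "11010101"


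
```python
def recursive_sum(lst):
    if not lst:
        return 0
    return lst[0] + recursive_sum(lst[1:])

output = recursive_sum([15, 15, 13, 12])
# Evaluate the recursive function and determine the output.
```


recursive_sum([15, 15, 13, 12])
= 15 + recursive_sum([15, 13, 12])
= 15 + 15 + recursive_sum([13, 12])
= 15 + 15 + 13 + recursive_sum([12])
= 15 + 15 + 13 + 12 + recursive_sum([])
= 15 + 15 + 13 + 12 + 0
= 55


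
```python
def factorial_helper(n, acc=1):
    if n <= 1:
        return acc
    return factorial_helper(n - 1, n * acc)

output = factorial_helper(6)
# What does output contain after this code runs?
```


factorial_helper(6, 1)
= factorial_helper(5, 6 * 1) = factorial_helper(5, 6)
= factorial_helper(4, 5 * 6) = factorial_helper(4, 30)
= factorial_helper(3, 4 * 30) = factorial_helper(3, 120)
= factorial_helper(2, 3 * 120) = factorial_helper(2, 360)
= factorial_helper(1, 2 * 360) = factorial_helper(1, 720)
n <= 1, return acc = 720


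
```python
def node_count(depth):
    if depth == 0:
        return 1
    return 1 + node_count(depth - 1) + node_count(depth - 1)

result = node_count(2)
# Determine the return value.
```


node_count(2)
= 1 + node_count(1) + node_count(1)
= 1 + 2 * node_count(1)
node_count(k) = 2^(k+1) - 1
node_count(0) = 1
node_count(1) = 3
node_count(2) = 7
node_count(2) = 2^3 - 1 = 7


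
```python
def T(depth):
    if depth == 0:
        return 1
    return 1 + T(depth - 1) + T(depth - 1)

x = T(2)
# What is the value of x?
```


T(2)
= 1 + T(1) + T(1)
= 1 + 2 * T(1)
T(k) = 2^(k+1) - 1
T(0) = 1
T(1) = 3
T(2) = 7
T(2) = 2^3 - 1 = 7


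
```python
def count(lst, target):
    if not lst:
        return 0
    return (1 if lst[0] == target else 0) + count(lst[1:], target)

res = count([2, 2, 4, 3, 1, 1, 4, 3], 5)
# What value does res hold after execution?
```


count([2, 2, 4, 3, 1, 1, 4, 3], 5)
lst[0]=2 != 5: 0 + count([2, 4, 3, 1, 1, 4, 3], 5)
lst[0]=2 != 5: 0 + count([4, 3, 1, 1, 4, 3], 5)
lst[0]=4 != 5: 0 + count([3, 1, 1, 4, 3], 5)
lst[0]=3 != 5: 0 + count([1, 1, 4, 3], 5)
lst[0]=1 != 5: 0 + count([1, 4, 3], 5)
lst[0]=1 != 5: 0 + count([4, 3], 5)
lst[0]=4 != 5: 0 + count([3], 5)
lst[0]=3 != 5: 0 + count([], 5)
= 0


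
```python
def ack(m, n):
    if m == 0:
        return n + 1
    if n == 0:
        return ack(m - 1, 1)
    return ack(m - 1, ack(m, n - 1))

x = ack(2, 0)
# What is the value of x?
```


ack(2, 0)
n == 0: return ack(1, 1)
= ack(1, 1) = 3
= 3


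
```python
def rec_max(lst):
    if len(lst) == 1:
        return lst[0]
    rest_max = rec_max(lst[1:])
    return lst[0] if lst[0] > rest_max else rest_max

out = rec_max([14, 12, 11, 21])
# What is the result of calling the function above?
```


rec_max([14, 12, 11, 21])
= compare 14 with rec_max([12, 11, 21])
= compare 12 with rec_max([11, 21])
= compare 11 with rec_max([21])
Base: rec_max([21]) = 21
compare 11 with 21: max = 21
compare 12 with 21: max = 21
compare 14 with 21: max = 21
= 21


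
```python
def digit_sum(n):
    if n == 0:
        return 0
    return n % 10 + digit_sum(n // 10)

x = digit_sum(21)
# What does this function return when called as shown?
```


digit_sum(21)
= 1 + digit_sum(2)
= 1 + 2 + digit_sum(0)
= 1 + 2 + 0
= 3


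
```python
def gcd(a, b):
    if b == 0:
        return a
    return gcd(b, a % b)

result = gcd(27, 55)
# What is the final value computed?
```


gcd(27, 55)
= gcd(55, 27 % 55) = gcd(55, 27)
= gcd(27, 55 % 27) = gcd(27, 1)
= gcd(1, 27 % 1) = gcd(1, 0)
b == 0, return a = 1


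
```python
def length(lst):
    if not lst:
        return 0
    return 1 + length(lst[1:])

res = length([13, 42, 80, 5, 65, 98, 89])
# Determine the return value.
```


length([13, 42, 80, 5, 65, 98, 89])
= 1 + length([42, 80, 5, 65, 98, 89])
= 1 + 1 + length([80, 5, 65, 98, 89])
= 1 + 1 + 1 + length([5, 65, 98, 89])
= 1 + 1 + 1 + 1 + length([65, 98, 89])
= 1 + 1 + 1 + 1 + 1 + length([98, 89])
= 1 + 1 + 1 + 1 + 1 + 1 + length([89])
= 1 + 1 + 1 + 1 + 1 + 1 + 1 + length([])
= 1 + 1 + 1 + 1 + 1 + 1 + 1 + 0
= 7


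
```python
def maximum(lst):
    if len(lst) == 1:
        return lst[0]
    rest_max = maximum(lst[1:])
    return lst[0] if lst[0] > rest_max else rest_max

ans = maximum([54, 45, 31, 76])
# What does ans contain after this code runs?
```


maximum([54, 45, 31, 76])
= compare 54 with maximum([45, 31, 76])
= compare 45 with maximum([31, 76])
= compare 31 with maximum([76])
Base: maximum([76]) = 76
compare 31 with 76: max = 76
compare 45 with 76: max = 76
compare 54 with 76: max = 76
= 76


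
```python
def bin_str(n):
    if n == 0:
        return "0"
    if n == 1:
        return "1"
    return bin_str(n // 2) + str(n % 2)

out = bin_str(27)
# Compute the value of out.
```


bin_str(27)
= bin_str(13) + "1"
= bin_str(6) + "1" + "1"
= bin_str(3) + "0" + "1" + "1"
= bin_str(1) + "1" + "0" + "1" + "1"
= "1" + "1" + "0" + "1" + "1"
= "11011"


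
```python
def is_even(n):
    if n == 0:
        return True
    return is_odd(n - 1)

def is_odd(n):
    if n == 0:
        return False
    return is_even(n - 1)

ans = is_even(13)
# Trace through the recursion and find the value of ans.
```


is_even(13)
= is_odd(12)
= is_even(11)
= is_odd(10)
= is_even(9)
= is_odd(8)
= is_even(7)
= is_odd(6)
= is_even(5)
= is_odd(4)
= is_even(3)
= is_odd(2)
= is_even(1)
= is_odd(0)
n == 0: return False
= False


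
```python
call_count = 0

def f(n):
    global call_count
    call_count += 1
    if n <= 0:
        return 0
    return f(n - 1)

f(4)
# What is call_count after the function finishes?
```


f(4) calls f(3) calls ... calls f(0)
Total calls: 4 + 1 (for base case) = 5


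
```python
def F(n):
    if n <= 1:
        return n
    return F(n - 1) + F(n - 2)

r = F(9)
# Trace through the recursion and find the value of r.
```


F(9)
= F(8) + F(7)
= (F(7) + F(6)) + F(7)
Computing bottom-up: F(0)=0, F(1)=1, F(2)=1, F(3)=2, F(4)=3, F(5)=5, F(6)=8, F(7)=13, F(8)=21, F(9)=34
= 34


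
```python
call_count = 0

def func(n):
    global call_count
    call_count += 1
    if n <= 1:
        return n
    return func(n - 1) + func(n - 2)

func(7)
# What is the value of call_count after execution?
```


func(7) calls func(6) and func(5); each non-base call branches into two more.
Let C(k) = total number of calls made by func(k), including the call to func(k) itself.
Base cases: C(0) = 1, C(1) = 1
Recurrence: C(k) = 1 + C(k-1) + C(k-2)
  C(2) = 1 + C(1) + C(0) = 1 + 1 + 1 = 3
  C(3) = 1 + C(2) + C(1) = 1 + 3 + 1 = 5
  C(4) = 1 + C(3) + C(2) = 1 + 5 + 3 = 9
  C(5) = 1 + C(4) + C(3) = 1 + 9 + 5 = 15
  C(6) = 1 + C(5) + C(4) = 1 + 15 + 9 = 25
  C(7) = 1 + C(6) + C(5) = 1 + 25 + 15 = 41
Total calls = C(7) = 41


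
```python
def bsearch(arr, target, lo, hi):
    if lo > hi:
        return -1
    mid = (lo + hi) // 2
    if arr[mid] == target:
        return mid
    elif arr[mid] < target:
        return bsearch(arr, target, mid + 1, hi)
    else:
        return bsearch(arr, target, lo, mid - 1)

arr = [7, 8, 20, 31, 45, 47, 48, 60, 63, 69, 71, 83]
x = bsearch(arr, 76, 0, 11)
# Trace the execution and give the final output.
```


bsearch(arr, 76, 0, 11)
lo=0, hi=11, mid=5, arr[mid]=47
47 < 76, search right half
lo=6, hi=11, mid=8, arr[mid]=63
63 < 76, search right half
lo=9, hi=11, mid=10, arr[mid]=71
71 < 76, search right half
lo=11, hi=11, mid=11, arr[mid]=83
83 > 76, search left half
lo > hi, target not found, return -1
= -1


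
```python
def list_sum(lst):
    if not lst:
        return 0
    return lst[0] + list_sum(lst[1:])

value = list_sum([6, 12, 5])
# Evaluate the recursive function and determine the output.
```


list_sum([6, 12, 5])
= 6 + list_sum([12, 5])
= 6 + 12 + list_sum([5])
= 6 + 12 + 5 + list_sum([])
= 6 + 12 + 5 + 0
= 23


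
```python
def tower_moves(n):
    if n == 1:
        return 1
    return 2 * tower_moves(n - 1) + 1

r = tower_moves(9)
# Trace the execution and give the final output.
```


tower_moves(9)
= 2 * tower_moves(8) + 1
= 2 * (2 * tower_moves(7) + 1) + 1
= 2 * (2 * (2 * tower_moves(6) + 1) + 1) + 1
= 2 * (2 * (2 * (2 * tower_moves(5) + 1) + 1) + 1) + 1
= 2 * (2 * (2 * (2 * (2 * tower_moves(4) + 1) + 1) + 1) + 1) + 1
= 2 * (2 * (2 * (2 * (2 * (2 * tower_moves(3) + 1) + 1) + 1) + 1) + 1) + 1
= 2 * (2 * (2 * (2 * (2 * (2 * (2 * tower_moves(2) + 1) + 1) + 1) + 1) + 1) + 1) + 1
= 2 * (2 * (2 * (2 * (2 * (2 * (2 * (2 * tower_moves(1) + 1) + 1) + 1) + 1) + 1) + 1) + 1) + 1
Now compute bottom-up:
tower_moves(1) = 1
tower_moves(2) = 2 * 1 + 1 = 3
tower_moves(3) = 2 * 3 + 1 = 7
tower_moves(4) = 2 * 7 + 1 = 15
tower_moves(5) = 2 * 15 + 1 = 31
tower_moves(6) = 2 * 31 + 1 = 63
tower_moves(7) = 2 * 63 + 1 = 127
tower_moves(8) = 2 * 127 + 1 = 255
tower_moves(9) = 2 * 255 + 1 = 511
= 511


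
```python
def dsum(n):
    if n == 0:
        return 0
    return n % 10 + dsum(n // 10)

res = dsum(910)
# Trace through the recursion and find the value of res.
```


dsum(910)
= 0 + dsum(91)
= 0 + 1 + dsum(9)
= 0 + 1 + 9 + dsum(0)
= 0 + 1 + 9 + 0
= 10


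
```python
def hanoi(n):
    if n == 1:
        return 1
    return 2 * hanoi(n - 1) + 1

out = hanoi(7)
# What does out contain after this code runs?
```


hanoi(7)
= 2 * hanoi(6) + 1
= 2 * (2 * hanoi(5) + 1) + 1
= 2 * (2 * (2 * hanoi(4) + 1) + 1) + 1
= 2 * (2 * (2 * (2 * hanoi(3) + 1) + 1) + 1) + 1
= 2 * (2 * (2 * (2 * (2 * hanoi(2) + 1) + 1) + 1) + 1) + 1
= 2 * (2 * (2 * (2 * (2 * (2 * hanoi(1) + 1) + 1) + 1) + 1) + 1) + 1
Now compute bottom-up:
hanoi(1) = 1
hanoi(2) = 2 * 1 + 1 = 3
hanoi(3) = 2 * 3 + 1 = 7
hanoi(4) = 2 * 7 + 1 = 15
hanoi(5) = 2 * 15 + 1 = 31
hanoi(6) = 2 * 31 + 1 = 63
hanoi(7) = 2 * 63 + 1 = 127
= 127


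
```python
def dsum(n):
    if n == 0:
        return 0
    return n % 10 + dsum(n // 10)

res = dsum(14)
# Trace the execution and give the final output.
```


dsum(14)
= 4 + dsum(1)
= 4 + 1 + dsum(0)
= 4 + 1 + 0
= 5


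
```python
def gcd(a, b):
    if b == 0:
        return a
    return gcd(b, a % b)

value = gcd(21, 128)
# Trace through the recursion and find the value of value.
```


gcd(21, 128)
= gcd(128, 21 % 128) = gcd(128, 21)
= gcd(21, 128 % 21) = gcd(21, 2)
= gcd(2, 21 % 2) = gcd(2, 1)
= gcd(1, 2 % 1) = gcd(1, 0)
b == 0, return a = 1


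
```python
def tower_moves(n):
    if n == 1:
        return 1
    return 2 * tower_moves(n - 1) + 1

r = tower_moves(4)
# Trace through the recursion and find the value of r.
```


tower_moves(4)
= 2 * tower_moves(3) + 1
= 2 * (2 * tower_moves(2) + 1) + 1
= 2 * (2 * (2 * tower_moves(1) + 1) + 1) + 1
Now compute bottom-up:
tower_moves(1) = 1
tower_moves(2) = 2 * 1 + 1 = 3
tower_moves(3) = 2 * 3 + 1 = 7
tower_moves(4) = 2 * 7 + 1 = 15
= 15


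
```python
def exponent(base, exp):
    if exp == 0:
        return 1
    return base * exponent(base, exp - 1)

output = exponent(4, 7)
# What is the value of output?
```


exponent(4, 7)
= 4 * exponent(4, 6)
= 4 * 4 * exponent(4, 5)
= 4 * 4 * 4 * exponent(4, 4)
= 4 * 4 * 4 * 4 * exponent(4, 3)
= 4 * 4 * 4 * 4 * 4 * exponent(4, 2)
= 4 * 4 * 4 * 4 * 4 * 4 * exponent(4, 1)
= 4 * 4 * 4 * 4 * 4 * 4 * 4 * exponent(4, 0)
= 4 * 4 * 4 * 4 * 4 * 4 * 4 * 1
= 16384


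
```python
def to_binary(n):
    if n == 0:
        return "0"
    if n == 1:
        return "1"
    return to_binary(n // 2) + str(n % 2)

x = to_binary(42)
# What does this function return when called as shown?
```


to_binary(42)
= to_binary(21) + "0"
= to_binary(10) + "1" + "0"
= to_binary(5) + "0" + "1" + "0"
= to_binary(2) + "1" + "0" + "1" + "0"
= to_binary(1) + "0" + "1" + "0" + "1" + "0"
= "1" + "0" + "1" + "0" + "1" + "0"
= "101010"


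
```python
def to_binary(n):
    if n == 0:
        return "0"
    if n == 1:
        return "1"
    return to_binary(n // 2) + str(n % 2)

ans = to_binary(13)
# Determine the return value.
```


to_binary(13)
= to_binary(6) + "1"
= to_binary(3) + "0" + "1"
= to_binary(1) + "1" + "0" + "1"
= "1" + "1" + "0" + "1"
= "1101"


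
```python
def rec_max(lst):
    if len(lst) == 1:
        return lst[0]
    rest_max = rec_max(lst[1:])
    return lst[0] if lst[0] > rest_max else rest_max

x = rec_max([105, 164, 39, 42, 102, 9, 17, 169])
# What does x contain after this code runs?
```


rec_max([105, 164, 39, 42, 102, 9, 17, 169])
= compare 105 with rec_max([164, 39, 42, 102, 9, 17, 169])
= compare 164 with rec_max([39, 42, 102, 9, 17, 169])
= compare 39 with rec_max([42, 102, 9, 17, 169])
= compare 42 with rec_max([102, 9, 17, 169])
= compare 102 with rec_max([9, 17, 169])
= compare 9 with rec_max([17, 169])
= compare 17 with rec_max([169])
Base: rec_max([169]) = 169
compare 17 with 169: max = 169
compare 9 with 169: max = 169
compare 102 with 169: max = 169
compare 42 with 169: max = 169
compare 39 with 169: max = 169
compare 164 with 169: max = 169
compare 105 with 169: max = 169
= 169


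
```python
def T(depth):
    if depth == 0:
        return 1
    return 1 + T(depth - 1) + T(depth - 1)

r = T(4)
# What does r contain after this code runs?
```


T(4)
= 1 + T(3) + T(3)
= 1 + 2 * T(3)
T(k) = 2^(k+1) - 1
T(0) = 1
T(1) = 3
T(2) = 7
T(3) = 15
T(4) = 31
T(4) = 2^5 - 1 = 31


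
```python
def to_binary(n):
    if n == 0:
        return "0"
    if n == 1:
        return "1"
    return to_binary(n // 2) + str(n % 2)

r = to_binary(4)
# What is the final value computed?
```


to_binary(4)
= to_binary(2) + "0"
= to_binary(1) + "0" + "0"
= "1" + "0" + "0"
= "100"


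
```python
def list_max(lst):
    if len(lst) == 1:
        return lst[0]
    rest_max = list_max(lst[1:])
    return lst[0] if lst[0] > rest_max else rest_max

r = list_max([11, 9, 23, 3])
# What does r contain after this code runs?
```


list_max([11, 9, 23, 3])
= compare 11 with list_max([9, 23, 3])
= compare 9 with list_max([23, 3])
= compare 23 with list_max([3])
Base: list_max([3]) = 3
compare 23 with 3: max = 23
compare 9 with 23: max = 23
compare 11 with 23: max = 23
= 23


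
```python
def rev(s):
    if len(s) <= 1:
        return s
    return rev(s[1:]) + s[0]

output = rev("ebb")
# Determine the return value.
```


rev("ebb")
= rev("bb") + "e"
= rev("b") + "b" + "e"
= "b" + "b" + "e"
= "bbe"


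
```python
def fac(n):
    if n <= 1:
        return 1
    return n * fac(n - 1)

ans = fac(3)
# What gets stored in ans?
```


fac(3)
= 3 * fac(2)
= 3 * 2 * fac(1)
= 3 * 2 * 1
= 6


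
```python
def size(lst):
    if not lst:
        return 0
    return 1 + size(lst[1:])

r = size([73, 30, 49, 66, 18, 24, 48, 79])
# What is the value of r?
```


size([73, 30, 49, 66, 18, 24, 48, 79])
= 1 + size([30, 49, 66, 18, 24, 48, 79])
= 1 + 1 + size([49, 66, 18, 24, 48, 79])
= 1 + 1 + 1 + size([66, 18, 24, 48, 79])
= 1 + 1 + 1 + 1 + size([18, 24, 48, 79])
= 1 + 1 + 1 + 1 + 1 + size([24, 48, 79])
= 1 + 1 + 1 + 1 + 1 + 1 + size([48, 79])
= 1 + 1 + 1 + 1 + 1 + 1 + 1 + size([79])
= 1 + 1 + 1 + 1 + 1 + 1 + 1 + 1 + size([])
= 1 + 1 + 1 + 1 + 1 + 1 + 1 + 1 + 0
= 8


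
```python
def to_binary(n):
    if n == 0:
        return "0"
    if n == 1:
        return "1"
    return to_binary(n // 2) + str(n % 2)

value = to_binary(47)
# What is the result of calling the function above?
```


to_binary(47)
= to_binary(23) + "1"
= to_binary(11) + "1" + "1"
= to_binary(5) + "1" + "1" + "1"
= to_binary(2) + "1" + "1" + "1" + "1"
= to_binary(1) + "0" + "1" + "1" + "1" + "1"
= "1" + "0" + "1" + "1" + "1" + "1"
= "101111"


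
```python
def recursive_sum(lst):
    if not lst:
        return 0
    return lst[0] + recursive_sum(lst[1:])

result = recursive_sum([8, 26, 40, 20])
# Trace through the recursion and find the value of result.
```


recursive_sum([8, 26, 40, 20])
= 8 + recursive_sum([26, 40, 20])
= 8 + 26 + recursive_sum([40, 20])
= 8 + 26 + 40 + recursive_sum([20])
= 8 + 26 + 40 + 20 + recursive_sum([])
= 8 + 26 + 40 + 20 + 0
= 94


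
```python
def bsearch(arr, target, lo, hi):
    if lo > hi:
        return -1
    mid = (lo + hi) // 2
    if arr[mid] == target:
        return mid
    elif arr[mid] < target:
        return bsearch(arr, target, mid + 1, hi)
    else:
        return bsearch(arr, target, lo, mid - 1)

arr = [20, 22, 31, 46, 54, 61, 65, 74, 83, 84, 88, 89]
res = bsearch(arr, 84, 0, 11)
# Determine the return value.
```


bsearch(arr, 84, 0, 11)
lo=0, hi=11, mid=5, arr[mid]=61
61 < 84, search right half
lo=6, hi=11, mid=8, arr[mid]=83
83 < 84, search right half
lo=9, hi=11, mid=10, arr[mid]=88
88 > 84, search left half
lo=9, hi=9, mid=9, arr[mid]=84
arr[9] == 84, found at index 9
= 9


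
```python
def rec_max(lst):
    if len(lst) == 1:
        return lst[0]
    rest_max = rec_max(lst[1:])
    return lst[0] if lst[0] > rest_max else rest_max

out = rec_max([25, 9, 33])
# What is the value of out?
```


rec_max([25, 9, 33])
= compare 25 with rec_max([9, 33])
= compare 9 with rec_max([33])
Base: rec_max([33]) = 33
compare 9 with 33: max = 33
compare 25 with 33: max = 33
= 33


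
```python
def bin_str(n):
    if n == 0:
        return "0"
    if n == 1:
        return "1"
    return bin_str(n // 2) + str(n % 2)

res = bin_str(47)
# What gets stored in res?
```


bin_str(47)
= bin_str(23) + "1"
= bin_str(11) + "1" + "1"
= bin_str(5) + "1" + "1" + "1"
= bin_str(2) + "1" + "1" + "1" + "1"
= bin_str(1) + "0" + "1" + "1" + "1" + "1"
= "1" + "0" + "1" + "1" + "1" + "1"
= "101111"


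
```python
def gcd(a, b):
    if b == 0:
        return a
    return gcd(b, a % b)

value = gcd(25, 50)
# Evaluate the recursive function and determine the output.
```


gcd(25, 50)
= gcd(50, 25 % 50) = gcd(50, 25)
= gcd(25, 50 % 25) = gcd(25, 0)
b == 0, return a = 25


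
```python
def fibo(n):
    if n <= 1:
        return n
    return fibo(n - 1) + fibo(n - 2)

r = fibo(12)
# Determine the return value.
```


fibo(12)
= fibo(11) + fibo(10)
= (fibo(10) + fibo(9)) + fibo(10)
Computing bottom-up: fibo(0)=0, fibo(1)=1, fibo(2)=1, fibo(3)=2, fibo(4)=3, fibo(5)=5, fibo(6)=8, fibo(7)=13, fibo(8)=21, fibo(9)=34, fibo(10)=55, fibo(11)=89, fibo(12)=144
= 144


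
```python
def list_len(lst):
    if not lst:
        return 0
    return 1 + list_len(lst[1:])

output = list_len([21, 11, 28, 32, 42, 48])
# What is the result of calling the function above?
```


list_len([21, 11, 28, 32, 42, 48])
= 1 + list_len([11, 28, 32, 42, 48])
= 1 + 1 + list_len([28, 32, 42, 48])
= 1 + 1 + 1 + list_len([32, 42, 48])
= 1 + 1 + 1 + 1 + list_len([42, 48])
= 1 + 1 + 1 + 1 + 1 + list_len([48])
= 1 + 1 + 1 + 1 + 1 + 1 + list_len([])
= 1 + 1 + 1 + 1 + 1 + 1 + 0
= 6


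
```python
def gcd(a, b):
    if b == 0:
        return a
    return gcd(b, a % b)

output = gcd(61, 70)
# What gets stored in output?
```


gcd(61, 70)
= gcd(70, 61 % 70) = gcd(70, 61)
= gcd(61, 70 % 61) = gcd(61, 9)
= gcd(9, 61 % 9) = gcd(9, 7)
= gcd(7, 9 % 7) = gcd(7, 2)
= gcd(2, 7 % 2) = gcd(2, 1)
= gcd(1, 2 % 1) = gcd(1, 0)
b == 0, return a = 1


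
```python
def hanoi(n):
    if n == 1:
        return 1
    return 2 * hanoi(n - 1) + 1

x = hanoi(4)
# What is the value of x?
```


hanoi(4)
= 2 * hanoi(3) + 1
= 2 * (2 * hanoi(2) + 1) + 1
= 2 * (2 * (2 * hanoi(1) + 1) + 1) + 1
Now compute bottom-up:
hanoi(1) = 1
hanoi(2) = 2 * 1 + 1 = 3
hanoi(3) = 2 * 3 + 1 = 7
hanoi(4) = 2 * 7 + 1 = 15
= 15


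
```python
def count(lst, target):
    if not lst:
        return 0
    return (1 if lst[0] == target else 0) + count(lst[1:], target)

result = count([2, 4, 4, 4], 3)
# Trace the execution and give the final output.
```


count([2, 4, 4, 4], 3)
lst[0]=2 != 3: 0 + count([4, 4, 4], 3)
lst[0]=4 != 3: 0 + count([4, 4], 3)
lst[0]=4 != 3: 0 + count([4], 3)
lst[0]=4 != 3: 0 + count([], 3)
= 0


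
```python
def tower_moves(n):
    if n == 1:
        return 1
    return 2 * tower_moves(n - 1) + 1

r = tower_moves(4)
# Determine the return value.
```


tower_moves(4)
= 2 * tower_moves(3) + 1
= 2 * (2 * tower_moves(2) + 1) + 1
= 2 * (2 * (2 * tower_moves(1) + 1) + 1) + 1
Now compute bottom-up:
tower_moves(1) = 1
tower_moves(2) = 2 * 1 + 1 = 3
tower_moves(3) = 2 * 3 + 1 = 7
tower_moves(4) = 2 * 7 + 1 = 15
= 15


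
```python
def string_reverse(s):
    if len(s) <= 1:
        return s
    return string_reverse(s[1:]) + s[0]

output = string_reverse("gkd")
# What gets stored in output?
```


string_reverse("gkd")
= string_reverse("kd") + "g"
= string_reverse("d") + "k" + "g"
= "d" + "k" + "g"
= "dkg"


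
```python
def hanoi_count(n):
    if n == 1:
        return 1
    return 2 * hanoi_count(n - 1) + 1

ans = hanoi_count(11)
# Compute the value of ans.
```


hanoi_count(11)
= 2 * hanoi_count(10) + 1
= 2 * (2 * hanoi_count(9) + 1) + 1
= 2 * (2 * (2 * hanoi_count(8) + 1) + 1) + 1
= 2 * (2 * (2 * (2 * hanoi_count(7) + 1) + 1) + 1) + 1
= 2 * (2 * (2 * (2 * (2 * hanoi_count(6) + 1) + 1) + 1) + 1) + 1
= 2 * (2 * (2 * (2 * (2 * (2 * hanoi_count(5) + 1) + 1) + 1) + 1) + 1) + 1
= 2 * (2 * (2 * (2 * (2 * (2 * (2 * hanoi_count(4) + 1) + 1) + 1) + 1) + 1) + 1) + 1
= 2 * (2 * (2 * (2 * (2 * (2 * (2 * (2 * hanoi_count(3) + 1) + 1) + 1) + 1) + 1) + 1) + 1) + 1
= 2 * (2 * (2 * (2 * (2 * (2 * (2 * (2 * (2 * hanoi_count(2) + 1) + 1) + 1) + 1) + 1) + 1) + 1) + 1) + 1
= 2 * (2 * (2 * (2 * (2 * (2 * (2 * (2 * (2 * (2 * hanoi_count(1) + 1) + 1) + 1) + 1) + 1) + 1) + 1) + 1) + 1) + 1
Now compute bottom-up:
hanoi_count(1) = 1
hanoi_count(2) = 2 * 1 + 1 = 3
hanoi_count(3) = 2 * 3 + 1 = 7
hanoi_count(4) = 2 * 7 + 1 = 15
hanoi_count(5) = 2 * 15 + 1 = 31
hanoi_count(6) = 2 * 31 + 1 = 63
hanoi_count(7) = 2 * 63 + 1 = 127
hanoi_count(8) = 2 * 127 + 1 = 255
hanoi_count(9) = 2 * 255 + 1 = 511
hanoi_count(10) = 2 * 511 + 1 = 1023
hanoi_count(11) = 2 * 1023 + 1 = 2047
= 2047


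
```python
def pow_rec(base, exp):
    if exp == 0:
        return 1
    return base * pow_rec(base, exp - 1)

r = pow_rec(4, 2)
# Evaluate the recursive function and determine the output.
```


pow_rec(4, 2)
= 4 * pow_rec(4, 1)
= 4 * 4 * pow_rec(4, 0)
= 4 * 4 * 1
= 16


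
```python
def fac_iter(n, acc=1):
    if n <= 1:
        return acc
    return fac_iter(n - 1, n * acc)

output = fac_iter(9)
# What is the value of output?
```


fac_iter(9, 1)
= fac_iter(8, 9 * 1) = fac_iter(8, 9)
= fac_iter(7, 8 * 9) = fac_iter(7, 72)
= fac_iter(6, 7 * 72) = fac_iter(6, 504)
= fac_iter(5, 6 * 504) = fac_iter(5, 3024)
= fac_iter(4, 5 * 3024) = fac_iter(4, 15120)
= fac_iter(3, 4 * 15120) = fac_iter(3, 60480)
= fac_iter(2, 3 * 60480) = fac_iter(2, 181440)
= fac_iter(1, 2 * 181440) = fac_iter(1, 362880)
n <= 1, return acc = 362880


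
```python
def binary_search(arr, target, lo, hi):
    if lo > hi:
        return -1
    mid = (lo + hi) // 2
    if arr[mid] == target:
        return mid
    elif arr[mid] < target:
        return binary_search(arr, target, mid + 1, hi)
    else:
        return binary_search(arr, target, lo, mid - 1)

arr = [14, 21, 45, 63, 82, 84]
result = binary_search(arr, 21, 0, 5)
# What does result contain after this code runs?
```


binary_search(arr, 21, 0, 5)
lo=0, hi=5, mid=2, arr[mid]=45
45 > 21, search left half
lo=0, hi=1, mid=0, arr[mid]=14
14 < 21, search right half
lo=1, hi=1, mid=1, arr[mid]=21
arr[1] == 21, found at index 1
= 1


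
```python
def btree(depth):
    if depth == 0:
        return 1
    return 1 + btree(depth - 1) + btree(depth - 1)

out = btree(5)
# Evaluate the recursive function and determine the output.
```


btree(5)
= 1 + btree(4) + btree(4)
= 1 + 2 * btree(4)
btree(k) = 2^(k+1) - 1
btree(0) = 1
btree(1) = 3
btree(2) = 7
btree(3) = 15
btree(4) = 31
btree(5) = 2^6 - 1 = 63


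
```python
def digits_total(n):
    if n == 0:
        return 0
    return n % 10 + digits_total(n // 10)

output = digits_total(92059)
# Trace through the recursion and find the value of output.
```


digits_total(92059)
= 9 + digits_total(9205)
= 9 + 5 + digits_total(920)
= 9 + 5 + 0 + digits_total(92)
= 9 + 5 + 0 + 2 + digits_total(9)
= 9 + 5 + 0 + 2 + 9 + digits_total(0)
= 9 + 5 + 0 + 2 + 9 + 0
= 25


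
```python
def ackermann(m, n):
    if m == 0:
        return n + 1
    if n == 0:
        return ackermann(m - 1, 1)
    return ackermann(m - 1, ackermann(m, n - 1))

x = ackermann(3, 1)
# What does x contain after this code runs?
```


ackermann(3, 1)
= ackermann(2, ackermann(3, 0))
First compute ackermann(3, 0) = 5
= ackermann(2, 5)
= 13


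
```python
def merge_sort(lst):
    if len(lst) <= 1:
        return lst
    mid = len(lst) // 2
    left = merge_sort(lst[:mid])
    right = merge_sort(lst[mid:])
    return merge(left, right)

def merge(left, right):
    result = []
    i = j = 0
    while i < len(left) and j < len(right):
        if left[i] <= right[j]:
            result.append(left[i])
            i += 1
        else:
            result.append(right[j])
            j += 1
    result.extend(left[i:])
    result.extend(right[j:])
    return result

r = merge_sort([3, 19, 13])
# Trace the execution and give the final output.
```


merge_sort([3, 19, 13])
Split into [3] and [19, 13]
Left sorted: [3]
Right sorted: [13, 19]
Merge [3] and [13, 19]
= [3, 13, 19]


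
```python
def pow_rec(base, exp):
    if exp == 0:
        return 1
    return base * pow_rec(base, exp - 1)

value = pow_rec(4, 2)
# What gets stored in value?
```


pow_rec(4, 2)
= 4 * pow_rec(4, 1)
= 4 * 4 * pow_rec(4, 0)
= 4 * 4 * 1
= 16


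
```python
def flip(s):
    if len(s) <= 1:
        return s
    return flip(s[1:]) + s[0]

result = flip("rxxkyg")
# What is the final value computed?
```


flip("rxxkyg")
= flip("xxkyg") + "r"
= flip("xkyg") + "x" + "r"
= flip("kyg") + "x" + "x" + "r"
= flip("yg") + "k" + "x" + "x" + "r"
= flip("g") + "y" + "k" + "x" + "x" + "r"
= "g" + "y" + "k" + "x" + "x" + "r"
= "gykxxr"


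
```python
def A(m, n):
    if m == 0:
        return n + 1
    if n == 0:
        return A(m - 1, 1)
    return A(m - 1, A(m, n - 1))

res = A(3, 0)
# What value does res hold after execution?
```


A(3, 0)
n == 0: return A(2, 1)
= A(2, 1) = 5
= 5


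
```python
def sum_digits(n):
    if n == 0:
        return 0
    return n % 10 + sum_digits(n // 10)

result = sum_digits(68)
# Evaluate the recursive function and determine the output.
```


sum_digits(68)
= 8 + sum_digits(6)
= 8 + 6 + sum_digits(0)
= 8 + 6 + 0
= 14


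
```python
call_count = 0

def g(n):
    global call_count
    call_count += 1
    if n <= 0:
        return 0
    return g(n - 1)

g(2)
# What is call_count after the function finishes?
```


g(2) calls g(1) calls ... calls g(0)
Total calls: 2 + 1 (for base case) = 3


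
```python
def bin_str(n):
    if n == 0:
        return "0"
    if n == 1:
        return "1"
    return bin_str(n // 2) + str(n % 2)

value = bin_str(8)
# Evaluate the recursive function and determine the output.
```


bin_str(8)
= bin_str(4) + "0"
= bin_str(2) + "0" + "0"
= bin_str(1) + "0" + "0" + "0"
= "1" + "0" + "0" + "0"
= "1000"


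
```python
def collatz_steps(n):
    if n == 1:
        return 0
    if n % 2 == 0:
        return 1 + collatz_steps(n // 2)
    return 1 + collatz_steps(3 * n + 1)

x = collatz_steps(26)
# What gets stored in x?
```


collatz_steps(26)
26 is even -> collatz_steps(13)
13 is odd -> 3*13+1 = 40 -> collatz_steps(40)
40 is even -> collatz_steps(20)
20 is even -> collatz_steps(10)
10 is even -> collatz_steps(5)
5 is odd -> 3*5+1 = 16 -> collatz_steps(16)
16 is even -> collatz_steps(8)
8 is even -> collatz_steps(4)
4 is even -> collatz_steps(2)
2 is even -> collatz_steps(1)
Reached 1 after 10 steps
= 10


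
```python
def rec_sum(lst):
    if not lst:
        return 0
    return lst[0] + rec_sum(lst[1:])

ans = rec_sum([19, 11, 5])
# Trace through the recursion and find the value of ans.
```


rec_sum([19, 11, 5])
= 19 + rec_sum([11, 5])
= 19 + 11 + rec_sum([5])
= 19 + 11 + 5 + rec_sum([])
= 19 + 11 + 5 + 0
= 35


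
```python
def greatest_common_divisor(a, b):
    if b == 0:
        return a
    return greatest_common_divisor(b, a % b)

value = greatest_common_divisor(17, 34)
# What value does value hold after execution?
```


greatest_common_divisor(17, 34)
= greatest_common_divisor(34, 17 % 34) = greatest_common_divisor(34, 17)
= greatest_common_divisor(17, 34 % 17) = greatest_common_divisor(17, 0)
b == 0, return a = 17
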